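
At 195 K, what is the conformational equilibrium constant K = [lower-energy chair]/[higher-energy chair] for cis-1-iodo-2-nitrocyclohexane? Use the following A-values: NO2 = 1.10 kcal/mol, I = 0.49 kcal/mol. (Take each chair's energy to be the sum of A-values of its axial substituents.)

K ≈ 4.83

C1 and C2 have opposite parity, so for the cis isomer the two substituents are one axial and one equatorial in each chair.
Chair I (nitro axial, iodo equatorial): E = 1.10 kcal/mol; chair II (nitro equatorial, iodo axial): E = 0.49 kcal/mol.
ΔG = 0.61 kcal/mol between the two chairs.
K = exp(ΔG/RT) with R = 1.987×10⁻³ kcal mol⁻¹ K⁻¹ and T = 195 K gives K ≈ 4.83.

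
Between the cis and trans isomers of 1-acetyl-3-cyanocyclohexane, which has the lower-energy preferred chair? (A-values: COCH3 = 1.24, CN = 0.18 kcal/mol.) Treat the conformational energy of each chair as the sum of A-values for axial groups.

cis

At 1,3 positions (parity same): cis → (e,e or a,a); trans → (a,e or e,a).
Best chair for cis: E = 0.00 kcal/mol; best chair for trans: E = 0.18 kcal/mol.
The cis isomer is lower by 0.18 kcal/mol.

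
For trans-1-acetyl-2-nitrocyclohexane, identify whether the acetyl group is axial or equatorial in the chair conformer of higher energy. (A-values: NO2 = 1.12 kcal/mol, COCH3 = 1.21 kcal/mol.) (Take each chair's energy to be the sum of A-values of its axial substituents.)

axial

C1 and C2 have opposite parity, so for the trans isomer the two substituents are e,e in one chair and a,a in the other.
Chair I (nitro axial, acetyl axial): E = 2.33 kcal/mol.
Chair II (nitro equatorial, acetyl equatorial): E = 0.00 kcal/mol.
Chair I is the less stable (higher-energy) conformer, and in that chair the acetyl group is axial.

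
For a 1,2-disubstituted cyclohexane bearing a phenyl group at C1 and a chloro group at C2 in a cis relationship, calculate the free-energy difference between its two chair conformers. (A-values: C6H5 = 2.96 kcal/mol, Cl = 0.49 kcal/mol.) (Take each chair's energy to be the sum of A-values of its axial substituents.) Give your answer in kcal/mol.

C1 and C2 have opposite parity, so for the cis isomer the two substituents are one axial and one equatorial in each chair.
Chair I (phenyl axial, chloro equatorial): E = 2.96 kcal/mol.
Chair II (phenyl equatorial, chloro axial): E = 0.49 kcal/mol.
ΔE = 2.96 − 0.49 = 2.47 kcal/mol; chair II is more stable.

2.47 kcal/mol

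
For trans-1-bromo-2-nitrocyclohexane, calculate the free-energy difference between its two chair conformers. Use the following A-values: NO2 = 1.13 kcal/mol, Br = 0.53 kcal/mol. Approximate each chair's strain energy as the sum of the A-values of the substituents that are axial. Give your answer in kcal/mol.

C1 and C2 have opposite parity, so for the trans isomer the two substituents are e,e in one chair and a,a in the other.
Chair I (nitro axial, bromo axial): E = 1.66 kcal/mol.
Chair II (nitro equatorial, bromo equatorial): E = 0.00 kcal/mol.
ΔE = 1.66 − 0.00 = 1.66 kcal/mol; chair II is more stable.

1.66 kcal/mol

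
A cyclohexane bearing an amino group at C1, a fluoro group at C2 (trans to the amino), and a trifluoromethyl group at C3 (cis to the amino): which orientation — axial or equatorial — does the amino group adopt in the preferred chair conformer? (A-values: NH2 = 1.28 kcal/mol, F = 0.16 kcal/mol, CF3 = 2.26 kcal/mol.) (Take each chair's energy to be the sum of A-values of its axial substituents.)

equatorial

Chair I (amino axial, fluoro axial, trifluoromethyl axial): E = 3.70 kcal/mol.
Chair II (amino equatorial, fluoro equatorial, trifluoromethyl equatorial): E = 0.00 kcal/mol.
Chair II is the more stable (lower-energy) conformer, and in that chair the amino group is equatorial.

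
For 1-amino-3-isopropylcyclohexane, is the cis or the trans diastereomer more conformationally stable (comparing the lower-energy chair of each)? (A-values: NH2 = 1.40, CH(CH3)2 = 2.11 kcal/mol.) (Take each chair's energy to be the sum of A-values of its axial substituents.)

cis

At 1,3 positions (parity same): cis → (e,e or a,a); trans → (a,e or e,a).
Best chair for cis: E = 0.00 kcal/mol; best chair for trans: E = 1.40 kcal/mol.
The cis isomer is lower by 1.40 kcal/mol.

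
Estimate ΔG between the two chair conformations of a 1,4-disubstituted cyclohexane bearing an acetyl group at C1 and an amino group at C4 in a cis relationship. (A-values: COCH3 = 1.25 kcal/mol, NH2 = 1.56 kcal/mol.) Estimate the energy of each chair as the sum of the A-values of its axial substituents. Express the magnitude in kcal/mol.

C1 and C4 have opposite parity, so for the cis isomer the two substituents are one axial and one equatorial in each chair.
Chair I (acetyl axial, amino equatorial): E = 1.25 kcal/mol.
Chair II (acetyl equatorial, amino axial): E = 1.56 kcal/mol.
ΔE = 1.56 − 1.25 = 0.31 kcal/mol; chair I is more stable.

0.31 kcal/mol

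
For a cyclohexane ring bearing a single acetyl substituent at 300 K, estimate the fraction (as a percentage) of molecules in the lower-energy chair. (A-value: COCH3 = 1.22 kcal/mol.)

One chair has the acetyl group axial (E = 1.22 kcal/mol) and the other has it equatorial (E = 0).
ΔG = 1.22 kcal/mol between the two chairs.
K = exp(ΔG/RT) with R = 1.987×10⁻³ kcal mol⁻¹ K⁻¹ and T = 300 K gives K ≈ 7.74.
Fraction in the lower-energy chair = K/(K+1) = 88.6%.

88.6%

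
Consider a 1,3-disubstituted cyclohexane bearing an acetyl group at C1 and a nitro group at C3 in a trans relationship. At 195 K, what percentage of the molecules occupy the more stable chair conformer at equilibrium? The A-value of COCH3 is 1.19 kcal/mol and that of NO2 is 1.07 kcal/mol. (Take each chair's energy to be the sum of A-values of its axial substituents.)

C1 and C3 have the same parity, so for the trans isomer the two substituents are one axial and one equatorial in each chair.
Chair I (acetyl axial, nitro equatorial): E = 1.19 kcal/mol; chair II (acetyl equatorial, nitro axial): E = 1.07 kcal/mol.
ΔG = 0.12 kcal/mol between the two chairs.
K = exp(ΔG/RT) with R = 1.987×10⁻³ kcal mol⁻¹ K⁻¹ and T = 195 K gives K ≈ 1.36.
Fraction in the lower-energy chair = K/(K+1) = 57.7%.

57.7%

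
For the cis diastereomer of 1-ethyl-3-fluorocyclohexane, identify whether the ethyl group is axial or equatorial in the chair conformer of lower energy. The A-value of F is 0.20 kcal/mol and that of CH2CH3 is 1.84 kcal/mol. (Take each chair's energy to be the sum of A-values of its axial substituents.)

C1 and C3 have the same parity, so for the cis isomer the two substituents are e,e in one chair and a,a in the other.
Chair I (fluoro axial, ethyl axial): E = 2.04 kcal/mol.
Chair II (fluoro equatorial, ethyl equatorial): E = 0.00 kcal/mol.
Chair II is the more stable (lower-energy) conformer, and in that chair the ethyl group is equatorial.

equatorial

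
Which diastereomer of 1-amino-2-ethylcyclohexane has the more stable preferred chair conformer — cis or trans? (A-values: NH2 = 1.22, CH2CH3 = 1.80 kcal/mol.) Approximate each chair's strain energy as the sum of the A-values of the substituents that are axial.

trans

At 1,2 positions (parity opposite): cis → (a,e or e,a); trans → (e,e or a,a).
Best chair for cis: E = 1.22 kcal/mol; best chair for trans: E = 0.00 kcal/mol.
The trans isomer is lower by 1.22 kcal/mol.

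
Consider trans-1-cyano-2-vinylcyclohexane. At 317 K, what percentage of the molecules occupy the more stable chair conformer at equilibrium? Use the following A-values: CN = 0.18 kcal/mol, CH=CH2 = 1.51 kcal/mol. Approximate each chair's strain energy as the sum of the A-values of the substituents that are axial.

C1 and C2 have opposite parity, so for the trans isomer the two substituents are e,e in one chair and a,a in the other.
Chair I (cyano axial, vinyl axial): E = 1.69 kcal/mol; chair II (cyano equatorial, vinyl equatorial): E = 0.00 kcal/mol.
ΔG = 1.69 kcal/mol between the two chairs.
K = exp(ΔG/RT) with R = 1.987×10⁻³ kcal mol⁻¹ K⁻¹ and T = 317 K gives K ≈ 14.6.
Fraction in the lower-energy chair = K/(K+1) = 93.6%.

93.6%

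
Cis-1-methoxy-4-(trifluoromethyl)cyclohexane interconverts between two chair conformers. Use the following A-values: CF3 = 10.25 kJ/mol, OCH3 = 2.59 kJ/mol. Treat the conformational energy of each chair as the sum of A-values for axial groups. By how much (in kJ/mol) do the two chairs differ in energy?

7.66 kJ/mol

C1 and C4 have opposite parity, so for the cis isomer the two substituents are one axial and one equatorial in each chair.
Chair I (trifluoromethyl axial, methoxy equatorial): E = 10.25 kJ/mol.
Chair II (trifluoromethyl equatorial, methoxy axial): E = 2.59 kJ/mol.
ΔE = 10.25 − 2.59 = 7.66 kJ/mol; chair II is more stable.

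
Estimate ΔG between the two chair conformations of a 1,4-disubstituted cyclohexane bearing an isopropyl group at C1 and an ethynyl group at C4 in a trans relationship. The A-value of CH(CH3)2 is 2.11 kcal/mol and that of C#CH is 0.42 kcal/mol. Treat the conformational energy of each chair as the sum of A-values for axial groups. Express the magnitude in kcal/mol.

2.53 kcal/mol

C1 and C4 have opposite parity, so for the trans isomer the two substituents are e,e in one chair and a,a in the other.
Chair I (isopropyl axial, ethynyl axial): E = 2.53 kcal/mol.
Chair II (isopropyl equatorial, ethynyl equatorial): E = 0.00 kcal/mol.
ΔE = 2.53 − 0.00 = 2.53 kcal/mol; chair II is more stable.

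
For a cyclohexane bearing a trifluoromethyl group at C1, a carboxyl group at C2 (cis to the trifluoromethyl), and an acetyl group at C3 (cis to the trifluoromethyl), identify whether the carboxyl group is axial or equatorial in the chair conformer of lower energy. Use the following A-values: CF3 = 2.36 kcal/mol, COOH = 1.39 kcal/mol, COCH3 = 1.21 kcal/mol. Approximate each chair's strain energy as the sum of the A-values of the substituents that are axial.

Chair I (trifluoromethyl axial, carboxyl equatorial, acetyl axial): E = 3.57 kcal/mol.
Chair II (trifluoromethyl equatorial, carboxyl axial, acetyl equatorial): E = 1.39 kcal/mol.
Chair II is the more stable (lower-energy) conformer, and in that chair the carboxyl group is axial.

axial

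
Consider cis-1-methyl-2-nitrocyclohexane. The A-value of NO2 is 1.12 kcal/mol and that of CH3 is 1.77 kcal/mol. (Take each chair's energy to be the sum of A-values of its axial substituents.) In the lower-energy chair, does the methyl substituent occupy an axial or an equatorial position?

equatorial

C1 and C2 have opposite parity, so for the cis isomer the two substituents are one axial and one equatorial in each chair.
Chair I (nitro axial, methyl equatorial): E = 1.12 kcal/mol.
Chair II (nitro equatorial, methyl axial): E = 1.77 kcal/mol.
Chair I is the more stable (lower-energy) conformer, and in that chair the methyl group is equatorial.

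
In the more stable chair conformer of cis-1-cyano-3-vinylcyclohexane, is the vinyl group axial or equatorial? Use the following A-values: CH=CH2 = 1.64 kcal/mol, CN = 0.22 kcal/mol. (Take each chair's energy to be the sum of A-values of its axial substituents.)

equatorial

C1 and C3 have the same parity, so for the cis isomer the two substituents are e,e in one chair and a,a in the other.
Chair I (vinyl axial, cyano axial): E = 1.86 kcal/mol.
Chair II (vinyl equatorial, cyano equatorial): E = 0.00 kcal/mol.
Chair II is the more stable (lower-energy) conformer, and in that chair the vinyl group is equatorial.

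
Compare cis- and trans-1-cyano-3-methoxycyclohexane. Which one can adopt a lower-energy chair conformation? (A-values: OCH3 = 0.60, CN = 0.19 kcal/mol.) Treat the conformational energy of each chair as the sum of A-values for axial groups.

At 1,3 positions (parity same): cis → (e,e or a,a); trans → (a,e or e,a).
Best chair for cis: E = 0.00 kcal/mol; best chair for trans: E = 0.19 kcal/mol.
The cis isomer is lower by 0.19 kcal/mol.

cis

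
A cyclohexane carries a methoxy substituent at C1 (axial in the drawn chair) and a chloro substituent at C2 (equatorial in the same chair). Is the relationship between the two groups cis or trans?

cis

C1 and C2 have opposite parity, so their axial bonds point in opposite directions.
With opposite-parity carbons, two substituents on the same face are one axial and one equatorial; opposite faces give both axial or both equatorial.
Here the groups are axial/equatorial → same face → cis.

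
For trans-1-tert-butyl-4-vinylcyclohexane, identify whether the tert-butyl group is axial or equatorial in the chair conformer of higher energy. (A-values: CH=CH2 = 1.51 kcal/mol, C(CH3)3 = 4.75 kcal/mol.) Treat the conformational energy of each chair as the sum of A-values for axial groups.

axial

C1 and C4 have opposite parity, so for the trans isomer the two substituents are e,e in one chair and a,a in the other.
Chair I (vinyl axial, tert-butyl axial): E = 6.26 kcal/mol.
Chair II (vinyl equatorial, tert-butyl equatorial): E = 0.00 kcal/mol.
Chair I is the less stable (higher-energy) conformer, and in that chair the tert-butyl group is axial.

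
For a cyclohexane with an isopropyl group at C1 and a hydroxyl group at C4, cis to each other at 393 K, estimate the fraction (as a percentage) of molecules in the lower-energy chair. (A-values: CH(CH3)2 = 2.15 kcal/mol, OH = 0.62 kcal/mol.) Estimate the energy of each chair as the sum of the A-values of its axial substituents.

C1 and C4 have opposite parity, so for the cis isomer the two substituents are one axial and one equatorial in each chair.
Chair I (isopropyl axial, hydroxyl equatorial): E = 2.15 kcal/mol; chair II (isopropyl equatorial, hydroxyl axial): E = 0.62 kcal/mol.
ΔG = 1.53 kcal/mol between the two chairs.
K = exp(ΔG/RT) with R = 1.987×10⁻³ kcal mol⁻¹ K⁻¹ and T = 393 K gives K ≈ 7.09.
Fraction in the lower-energy chair = K/(K+1) = 87.6%.

87.6%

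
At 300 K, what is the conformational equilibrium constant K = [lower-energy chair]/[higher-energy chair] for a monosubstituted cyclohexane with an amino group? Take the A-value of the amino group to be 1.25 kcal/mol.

One chair has the amino group axial (E = 1.25 kcal/mol) and the other has it equatorial (E = 0).
ΔG = 1.25 kcal/mol between the two chairs.
K = exp(ΔG/RT) with R = 1.987×10⁻³ kcal mol⁻¹ K⁻¹ and T = 300 K gives K ≈ 8.14.

K ≈ 8.14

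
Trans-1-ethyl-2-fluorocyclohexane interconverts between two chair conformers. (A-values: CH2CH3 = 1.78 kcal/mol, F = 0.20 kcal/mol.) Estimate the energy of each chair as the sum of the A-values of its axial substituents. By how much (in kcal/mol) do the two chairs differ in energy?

C1 and C2 have opposite parity, so for the trans isomer the two substituents are e,e in one chair and a,a in the other.
Chair I (ethyl axial, fluoro axial): E = 1.98 kcal/mol.
Chair II (ethyl equatorial, fluoro equatorial): E = 0.00 kcal/mol.
ΔE = 1.98 − 0.00 = 1.98 kcal/mol; chair II is more stable.

1.98 kcal/mol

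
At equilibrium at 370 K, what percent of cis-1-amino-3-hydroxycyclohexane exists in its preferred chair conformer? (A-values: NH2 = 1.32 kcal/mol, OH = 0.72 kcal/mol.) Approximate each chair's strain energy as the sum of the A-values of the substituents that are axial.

94.1%

C1 and C3 have the same parity, so for the cis isomer the two substituents are e,e in one chair and a,a in the other.
Chair I (amino axial, hydroxyl axial): E = 2.04 kcal/mol; chair II (amino equatorial, hydroxyl equatorial): E = 0.00 kcal/mol.
ΔG = 2.04 kcal/mol between the two chairs.
K = exp(ΔG/RT) with R = 1.987×10⁻³ kcal mol⁻¹ K⁻¹ and T = 370 K gives K ≈ 16.
Fraction in the lower-energy chair = K/(K+1) = 94.1%.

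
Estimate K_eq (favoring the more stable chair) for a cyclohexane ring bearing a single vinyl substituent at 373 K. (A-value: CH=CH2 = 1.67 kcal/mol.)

K ≈ 9.52

One chair has the vinyl group axial (E = 1.67 kcal/mol) and the other has it equatorial (E = 0).
ΔG = 1.67 kcal/mol between the two chairs.
K = exp(ΔG/RT) with R = 1.987×10⁻³ kcal mol⁻¹ K⁻¹ and T = 373 K gives K ≈ 9.52.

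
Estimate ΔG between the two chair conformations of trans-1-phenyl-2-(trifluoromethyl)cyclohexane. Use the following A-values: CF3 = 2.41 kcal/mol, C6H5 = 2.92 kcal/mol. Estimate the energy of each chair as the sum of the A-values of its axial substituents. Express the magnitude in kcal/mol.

5.33 kcal/mol

C1 and C2 have opposite parity, so for the trans isomer the two substituents are e,e in one chair and a,a in the other.
Chair I (trifluoromethyl axial, phenyl axial): E = 5.33 kcal/mol.
Chair II (trifluoromethyl equatorial, phenyl equatorial): E = 0.00 kcal/mol.
ΔE = 5.33 − 0.00 = 5.33 kcal/mol; chair II is more stable.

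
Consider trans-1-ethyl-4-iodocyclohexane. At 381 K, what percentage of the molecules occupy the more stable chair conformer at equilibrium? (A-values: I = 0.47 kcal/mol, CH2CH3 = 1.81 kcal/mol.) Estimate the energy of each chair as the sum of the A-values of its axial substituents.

95.3%

C1 and C4 have opposite parity, so for the trans isomer the two substituents are e,e in one chair and a,a in the other.
Chair I (iodo axial, ethyl axial): E = 2.28 kcal/mol; chair II (iodo equatorial, ethyl equatorial): E = 0.00 kcal/mol.
ΔG = 2.28 kcal/mol between the two chairs.
K = exp(ΔG/RT) with R = 1.987×10⁻³ kcal mol⁻¹ K⁻¹ and T = 381 K gives K ≈ 20.3.
Fraction in the lower-energy chair = K/(K+1) = 95.3%.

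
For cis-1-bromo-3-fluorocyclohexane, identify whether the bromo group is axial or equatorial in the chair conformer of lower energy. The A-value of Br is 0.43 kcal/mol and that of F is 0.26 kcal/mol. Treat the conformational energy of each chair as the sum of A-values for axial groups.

C1 and C3 have the same parity, so for the cis isomer the two substituents are e,e in one chair and a,a in the other.
Chair I (bromo axial, fluoro axial): E = 0.69 kcal/mol.
Chair II (bromo equatorial, fluoro equatorial): E = 0.00 kcal/mol.
Chair II is the more stable (lower-energy) conformer, and in that chair the bromo group is equatorial.

equatorial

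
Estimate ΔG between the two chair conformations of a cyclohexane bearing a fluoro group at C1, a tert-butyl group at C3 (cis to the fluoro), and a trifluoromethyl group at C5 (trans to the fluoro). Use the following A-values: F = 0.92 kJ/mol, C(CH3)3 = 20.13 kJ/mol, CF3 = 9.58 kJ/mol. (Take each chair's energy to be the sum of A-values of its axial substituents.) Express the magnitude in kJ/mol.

Chair I (fluoro axial, tert-butyl axial, trifluoromethyl equatorial): E = 21.05 kJ/mol.
Chair II (fluoro equatorial, tert-butyl equatorial, trifluoromethyl axial): E = 9.58 kJ/mol.
ΔE = 21.05 − 9.58 = 11.47 kJ/mol; chair II is more stable.

11.47 kJ/mol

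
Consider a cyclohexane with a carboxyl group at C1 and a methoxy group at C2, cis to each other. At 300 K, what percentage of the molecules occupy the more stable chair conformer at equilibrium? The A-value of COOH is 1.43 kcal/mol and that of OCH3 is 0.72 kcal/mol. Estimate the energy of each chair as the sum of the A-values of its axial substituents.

C1 and C2 have opposite parity, so for the cis isomer the two substituents are one axial and one equatorial in each chair.
Chair I (carboxyl axial, methoxy equatorial): E = 1.43 kcal/mol; chair II (carboxyl equatorial, methoxy axial): E = 0.72 kcal/mol.
ΔG = 0.71 kcal/mol between the two chairs.
K = exp(ΔG/RT) with R = 1.987×10⁻³ kcal mol⁻¹ K⁻¹ and T = 300 K gives K ≈ 3.29.
Fraction in the lower-energy chair = K/(K+1) = 76.7%.

76.7%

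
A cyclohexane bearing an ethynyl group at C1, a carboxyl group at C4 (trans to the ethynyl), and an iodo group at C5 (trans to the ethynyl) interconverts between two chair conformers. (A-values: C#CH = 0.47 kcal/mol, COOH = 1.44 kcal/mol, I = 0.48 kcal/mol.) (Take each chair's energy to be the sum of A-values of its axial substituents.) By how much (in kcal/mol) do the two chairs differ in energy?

Chair I (ethynyl axial, carboxyl axial, iodo equatorial): E = 1.91 kcal/mol.
Chair II (ethynyl equatorial, carboxyl equatorial, iodo axial): E = 0.48 kcal/mol.
ΔE = 1.91 − 0.48 = 1.43 kcal/mol; chair II is more stable.

1.43 kcal/mol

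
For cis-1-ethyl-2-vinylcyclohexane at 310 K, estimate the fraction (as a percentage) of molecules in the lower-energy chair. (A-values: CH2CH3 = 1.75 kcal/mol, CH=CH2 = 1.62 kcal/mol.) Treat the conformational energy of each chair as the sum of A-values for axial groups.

C1 and C2 have opposite parity, so for the cis isomer the two substituents are one axial and one equatorial in each chair.
Chair I (ethyl axial, vinyl equatorial): E = 1.75 kcal/mol; chair II (ethyl equatorial, vinyl axial): E = 1.62 kcal/mol.
ΔG = 0.13 kcal/mol between the two chairs.
K = exp(ΔG/RT) with R = 1.987×10⁻³ kcal mol⁻¹ K⁻¹ and T = 310 K gives K ≈ 1.23.
Fraction in the lower-energy chair = K/(K+1) = 55.3%.

55.3%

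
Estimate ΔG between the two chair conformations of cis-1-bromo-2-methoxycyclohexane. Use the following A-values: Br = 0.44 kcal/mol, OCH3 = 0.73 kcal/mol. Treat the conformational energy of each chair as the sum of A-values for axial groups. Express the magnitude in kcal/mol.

C1 and C2 have opposite parity, so for the cis isomer the two substituents are one axial and one equatorial in each chair.
Chair I (bromo axial, methoxy equatorial): E = 0.44 kcal/mol.
Chair II (bromo equatorial, methoxy axial): E = 0.73 kcal/mol.
ΔE = 0.73 − 0.44 = 0.29 kcal/mol; chair I is more stable.

0.29 kcal/mol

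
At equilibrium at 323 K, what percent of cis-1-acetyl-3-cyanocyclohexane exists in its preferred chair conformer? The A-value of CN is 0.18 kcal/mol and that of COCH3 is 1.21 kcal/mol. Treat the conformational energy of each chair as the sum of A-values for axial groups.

C1 and C3 have the same parity, so for the cis isomer the two substituents are e,e in one chair and a,a in the other.
Chair I (cyano axial, acetyl axial): E = 1.39 kcal/mol; chair II (cyano equatorial, acetyl equatorial): E = 0.00 kcal/mol.
ΔG = 1.39 kcal/mol between the two chairs.
K = exp(ΔG/RT) with R = 1.987×10⁻³ kcal mol⁻¹ K⁻¹ and T = 323 K gives K ≈ 8.72.
Fraction in the lower-energy chair = K/(K+1) = 89.7%.

89.7%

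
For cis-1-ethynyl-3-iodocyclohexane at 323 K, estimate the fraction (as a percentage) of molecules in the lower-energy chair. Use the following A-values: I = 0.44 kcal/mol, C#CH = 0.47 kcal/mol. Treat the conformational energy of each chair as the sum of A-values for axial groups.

80.5%

C1 and C3 have the same parity, so for the cis isomer the two substituents are e,e in one chair and a,a in the other.
Chair I (iodo axial, ethynyl axial): E = 0.91 kcal/mol; chair II (iodo equatorial, ethynyl equatorial): E = 0.00 kcal/mol.
ΔG = 0.91 kcal/mol between the two chairs.
K = exp(ΔG/RT) with R = 1.987×10⁻³ kcal mol⁻¹ K⁻¹ and T = 323 K gives K ≈ 4.13.
Fraction in the lower-energy chair = K/(K+1) = 80.5%.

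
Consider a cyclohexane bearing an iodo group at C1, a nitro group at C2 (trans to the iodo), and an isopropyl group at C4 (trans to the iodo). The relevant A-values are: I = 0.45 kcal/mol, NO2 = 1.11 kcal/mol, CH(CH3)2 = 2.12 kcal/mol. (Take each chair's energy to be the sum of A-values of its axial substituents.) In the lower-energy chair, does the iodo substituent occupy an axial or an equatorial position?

equatorial

Chair I (iodo axial, nitro axial, isopropyl axial): E = 3.68 kcal/mol.
Chair II (iodo equatorial, nitro equatorial, isopropyl equatorial): E = 0.00 kcal/mol.
Chair II is the more stable (lower-energy) conformer, and in that chair the iodo group is equatorial.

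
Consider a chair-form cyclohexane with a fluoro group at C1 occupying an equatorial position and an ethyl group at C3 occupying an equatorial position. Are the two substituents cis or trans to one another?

cis

C1 and C3 have the same parity, so their axial bonds point in the same direction.
With same-parity carbons, two substituents on the same face are both axial or both equatorial; opposite faces give one of each.
Here the groups are equatorial/equatorial → same face → cis.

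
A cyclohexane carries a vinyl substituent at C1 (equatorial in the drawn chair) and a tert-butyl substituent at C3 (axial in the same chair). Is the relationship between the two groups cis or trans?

trans

C1 and C3 have the same parity, so their axial bonds point in the same direction.
With same-parity carbons, two substituents on the same face are both axial or both equatorial; opposite faces give one of each.
Here the groups are equatorial/axial → opposite face → trans.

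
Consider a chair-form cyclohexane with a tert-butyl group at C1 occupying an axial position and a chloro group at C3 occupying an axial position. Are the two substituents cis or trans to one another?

C1 and C3 have the same parity, so their axial bonds point in the same direction.
With same-parity carbons, two substituents on the same face are both axial or both equatorial; opposite faces give one of each.
Here the groups are axial/axial → same face → cis.

cis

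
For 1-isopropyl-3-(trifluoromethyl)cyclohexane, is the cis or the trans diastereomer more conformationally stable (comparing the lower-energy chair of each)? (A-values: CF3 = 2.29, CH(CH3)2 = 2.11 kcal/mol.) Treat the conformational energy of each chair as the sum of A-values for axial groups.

At 1,3 positions (parity same): cis → (e,e or a,a); trans → (a,e or e,a).
Best chair for cis: E = 0.00 kcal/mol; best chair for trans: E = 2.11 kcal/mol.
The cis isomer is lower by 2.11 kcal/mol.

cis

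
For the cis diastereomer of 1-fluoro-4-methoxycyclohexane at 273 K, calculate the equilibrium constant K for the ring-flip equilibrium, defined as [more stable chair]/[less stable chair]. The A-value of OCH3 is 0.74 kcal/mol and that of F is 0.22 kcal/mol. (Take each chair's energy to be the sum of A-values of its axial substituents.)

C1 and C4 have opposite parity, so for the cis isomer the two substituents are one axial and one equatorial in each chair.
Chair I (methoxy axial, fluoro equatorial): E = 0.74 kcal/mol; chair II (methoxy equatorial, fluoro axial): E = 0.22 kcal/mol.
ΔG = 0.52 kcal/mol between the two chairs.
K = exp(ΔG/RT) with R = 1.987×10⁻³ kcal mol⁻¹ K⁻¹ and T = 273 K gives K ≈ 2.61.

K ≈ 2.61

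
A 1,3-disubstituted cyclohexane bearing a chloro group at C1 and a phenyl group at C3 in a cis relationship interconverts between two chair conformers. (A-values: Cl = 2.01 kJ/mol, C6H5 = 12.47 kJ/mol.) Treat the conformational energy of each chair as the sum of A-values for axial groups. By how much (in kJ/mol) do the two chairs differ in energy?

C1 and C3 have the same parity, so for the cis isomer the two substituents are e,e in one chair and a,a in the other.
Chair I (chloro axial, phenyl axial): E = 14.48 kJ/mol.
Chair II (chloro equatorial, phenyl equatorial): E = 0.00 kJ/mol.
ΔE = 14.48 − 0.00 = 14.48 kJ/mol; chair II is more stable.

14.48 kJ/mol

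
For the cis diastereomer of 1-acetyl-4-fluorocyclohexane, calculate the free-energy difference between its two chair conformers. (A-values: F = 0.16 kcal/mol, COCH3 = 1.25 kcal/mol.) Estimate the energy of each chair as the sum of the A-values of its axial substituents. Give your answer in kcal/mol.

1.09 kcal/mol

C1 and C4 have opposite parity, so for the cis isomer the two substituents are one axial and one equatorial in each chair.
Chair I (fluoro axial, acetyl equatorial): E = 0.16 kcal/mol.
Chair II (fluoro equatorial, acetyl axial): E = 1.25 kcal/mol.
ΔE = 1.25 − 0.16 = 1.09 kcal/mol; chair I is more stable.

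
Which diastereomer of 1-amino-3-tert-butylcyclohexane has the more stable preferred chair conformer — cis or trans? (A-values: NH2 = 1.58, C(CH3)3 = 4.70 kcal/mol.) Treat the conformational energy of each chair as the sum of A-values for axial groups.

At 1,3 positions (parity same): cis → (e,e or a,a); trans → (a,e or e,a).
Best chair for cis: E = 0.00 kcal/mol; best chair for trans: E = 1.58 kcal/mol.
The cis isomer is lower by 1.58 kcal/mol.

cis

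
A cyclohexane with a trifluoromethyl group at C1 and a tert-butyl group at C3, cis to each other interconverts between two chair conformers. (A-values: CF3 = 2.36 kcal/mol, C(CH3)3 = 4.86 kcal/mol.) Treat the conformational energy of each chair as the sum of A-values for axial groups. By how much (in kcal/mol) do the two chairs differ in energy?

7.22 kcal/mol

C1 and C3 have the same parity, so for the cis isomer the two substituents are e,e in one chair and a,a in the other.
Chair I (trifluoromethyl axial, tert-butyl axial): E = 7.22 kcal/mol.
Chair II (trifluoromethyl equatorial, tert-butyl equatorial): E = 0.00 kcal/mol.
ΔE = 7.22 − 0.00 = 7.22 kcal/mol; chair II is more stable.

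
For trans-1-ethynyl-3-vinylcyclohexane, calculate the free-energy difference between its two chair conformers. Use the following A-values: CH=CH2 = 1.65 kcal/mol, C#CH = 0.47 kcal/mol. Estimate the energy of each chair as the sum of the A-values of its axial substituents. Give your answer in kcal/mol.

C1 and C3 have the same parity, so for the trans isomer the two substituents are one axial and one equatorial in each chair.
Chair I (vinyl axial, ethynyl equatorial): E = 1.65 kcal/mol.
Chair II (vinyl equatorial, ethynyl axial): E = 0.47 kcal/mol.
ΔE = 1.65 − 0.47 = 1.18 kcal/mol; chair II is more stable.

1.18 kcal/mol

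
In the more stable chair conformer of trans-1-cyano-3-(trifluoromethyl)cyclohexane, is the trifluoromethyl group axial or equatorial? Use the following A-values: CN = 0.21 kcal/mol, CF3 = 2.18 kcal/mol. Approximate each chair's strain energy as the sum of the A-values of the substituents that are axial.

C1 and C3 have the same parity, so for the trans isomer the two substituents are one axial and one equatorial in each chair.
Chair I (cyano axial, trifluoromethyl equatorial): E = 0.21 kcal/mol.
Chair II (cyano equatorial, trifluoromethyl axial): E = 2.18 kcal/mol.
Chair I is the more stable (lower-energy) conformer, and in that chair the trifluoromethyl group is equatorial.

equatorial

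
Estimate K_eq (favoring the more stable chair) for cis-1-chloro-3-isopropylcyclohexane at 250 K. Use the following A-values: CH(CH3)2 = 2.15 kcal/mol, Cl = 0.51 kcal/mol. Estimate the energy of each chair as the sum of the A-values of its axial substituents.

C1 and C3 have the same parity, so for the cis isomer the two substituents are e,e in one chair and a,a in the other.
Chair I (isopropyl axial, chloro axial): E = 2.66 kcal/mol; chair II (isopropyl equatorial, chloro equatorial): E = 0.00 kcal/mol.
ΔG = 2.66 kcal/mol between the two chairs.
K = exp(ΔG/RT) with R = 1.987×10⁻³ kcal mol⁻¹ K⁻¹ and T = 250 K gives K ≈ 212.

K ≈ 212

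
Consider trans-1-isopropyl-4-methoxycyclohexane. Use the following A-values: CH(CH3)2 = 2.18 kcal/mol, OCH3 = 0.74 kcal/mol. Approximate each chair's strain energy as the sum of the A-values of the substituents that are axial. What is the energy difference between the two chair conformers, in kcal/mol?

2.92 kcal/mol

C1 and C4 have opposite parity, so for the trans isomer the two substituents are e,e in one chair and a,a in the other.
Chair I (isopropyl axial, methoxy axial): E = 2.92 kcal/mol.
Chair II (isopropyl equatorial, methoxy equatorial): E = 0.00 kcal/mol.
ΔE = 2.92 − 0.00 = 2.92 kcal/mol; chair II is more stable.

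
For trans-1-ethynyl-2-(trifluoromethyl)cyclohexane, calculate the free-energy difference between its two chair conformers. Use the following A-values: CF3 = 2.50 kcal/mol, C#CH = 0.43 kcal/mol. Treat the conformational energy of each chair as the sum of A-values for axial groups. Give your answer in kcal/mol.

C1 and C2 have opposite parity, so for the trans isomer the two substituents are e,e in one chair and a,a in the other.
Chair I (trifluoromethyl axial, ethynyl axial): E = 2.93 kcal/mol.
Chair II (trifluoromethyl equatorial, ethynyl equatorial): E = 0.00 kcal/mol.
ΔE = 2.93 − 0.00 = 2.93 kcal/mol; chair II is more stable.

2.93 kcal/mol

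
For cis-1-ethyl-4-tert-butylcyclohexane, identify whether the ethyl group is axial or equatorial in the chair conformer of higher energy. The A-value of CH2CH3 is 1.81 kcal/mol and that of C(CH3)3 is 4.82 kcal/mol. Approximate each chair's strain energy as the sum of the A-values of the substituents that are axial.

C1 and C4 have opposite parity, so for the cis isomer the two substituents are one axial and one equatorial in each chair.
Chair I (ethyl axial, tert-butyl equatorial): E = 1.81 kcal/mol.
Chair II (ethyl equatorial, tert-butyl axial): E = 4.82 kcal/mol.
Chair II is the less stable (higher-energy) conformer, and in that chair the ethyl group is equatorial.

equatorial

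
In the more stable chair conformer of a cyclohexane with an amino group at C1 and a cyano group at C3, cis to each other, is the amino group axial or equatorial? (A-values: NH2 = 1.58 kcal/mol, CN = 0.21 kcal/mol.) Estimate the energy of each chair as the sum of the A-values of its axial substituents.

C1 and C3 have the same parity, so for the cis isomer the two substituents are e,e in one chair and a,a in the other.
Chair I (amino axial, cyano axial): E = 1.79 kcal/mol.
Chair II (amino equatorial, cyano equatorial): E = 0.00 kcal/mol.
Chair II is the more stable (lower-energy) conformer, and in that chair the amino group is equatorial.

equatorial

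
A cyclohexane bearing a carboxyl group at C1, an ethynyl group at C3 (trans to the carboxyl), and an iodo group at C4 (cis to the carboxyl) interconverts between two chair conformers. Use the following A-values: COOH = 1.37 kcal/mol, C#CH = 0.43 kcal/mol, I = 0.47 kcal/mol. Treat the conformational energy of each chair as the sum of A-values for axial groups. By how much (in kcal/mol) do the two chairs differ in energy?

Chair I (carboxyl axial, ethynyl equatorial, iodo equatorial): E = 1.37 kcal/mol.
Chair II (carboxyl equatorial, ethynyl axial, iodo axial): E = 0.90 kcal/mol.
ΔE = 1.37 − 0.90 = 0.47 kcal/mol; chair II is more stable.

0.47 kcal/mol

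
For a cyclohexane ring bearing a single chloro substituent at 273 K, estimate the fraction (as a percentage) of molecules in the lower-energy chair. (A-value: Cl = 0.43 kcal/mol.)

One chair has the chloro group axial (E = 0.43 kcal/mol) and the other has it equatorial (E = 0).
ΔG = 0.43 kcal/mol between the two chairs.
K = exp(ΔG/RT) with R = 1.987×10⁻³ kcal mol⁻¹ K⁻¹ and T = 273 K gives K ≈ 2.21.
Fraction in the lower-energy chair = K/(K+1) = 68.8%.

68.8%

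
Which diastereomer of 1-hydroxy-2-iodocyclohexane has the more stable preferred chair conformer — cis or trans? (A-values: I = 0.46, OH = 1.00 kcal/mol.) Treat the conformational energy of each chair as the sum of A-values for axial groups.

trans

At 1,2 positions (parity opposite): cis → (a,e or e,a); trans → (e,e or a,a).
Best chair for cis: E = 0.46 kcal/mol; best chair for trans: E = 0.00 kcal/mol.
The trans isomer is lower by 0.46 kcal/mol.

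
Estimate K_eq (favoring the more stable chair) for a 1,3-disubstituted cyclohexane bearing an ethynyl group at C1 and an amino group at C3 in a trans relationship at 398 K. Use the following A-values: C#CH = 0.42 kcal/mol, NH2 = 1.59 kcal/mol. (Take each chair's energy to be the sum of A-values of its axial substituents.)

K ≈ 4.39

C1 and C3 have the same parity, so for the trans isomer the two substituents are one axial and one equatorial in each chair.
Chair I (ethynyl axial, amino equatorial): E = 0.42 kcal/mol; chair II (ethynyl equatorial, amino axial): E = 1.59 kcal/mol.
ΔG = 1.17 kcal/mol between the two chairs.
K = exp(ΔG/RT) with R = 1.987×10⁻³ kcal mol⁻¹ K⁻¹ and T = 398 K gives K ≈ 4.39.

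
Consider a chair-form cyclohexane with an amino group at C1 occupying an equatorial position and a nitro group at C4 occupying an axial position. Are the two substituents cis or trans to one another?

C1 and C4 have opposite parity, so their axial bonds point in opposite directions.
With opposite-parity carbons, two substituents on the same face are one axial and one equatorial; opposite faces give both axial or both equatorial.
Here the groups are equatorial/axial → same face → cis.

cis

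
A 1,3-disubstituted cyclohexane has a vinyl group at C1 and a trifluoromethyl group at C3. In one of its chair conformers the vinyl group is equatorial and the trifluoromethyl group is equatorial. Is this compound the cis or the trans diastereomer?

cis

C1 and C3 have the same parity, so their axial bonds point in the same direction.
With same-parity carbons, two substituents on the same face are both axial or both equatorial; opposite faces give one of each.
Here the groups are equatorial/equatorial → same face → cis.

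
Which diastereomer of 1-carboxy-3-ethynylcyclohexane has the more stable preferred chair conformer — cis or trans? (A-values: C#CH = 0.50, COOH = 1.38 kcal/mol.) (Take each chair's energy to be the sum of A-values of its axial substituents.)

At 1,3 positions (parity same): cis → (e,e or a,a); trans → (a,e or e,a).
Best chair for cis: E = 0.00 kcal/mol; best chair for trans: E = 0.50 kcal/mol.
The cis isomer is lower by 0.50 kcal/mol.

cis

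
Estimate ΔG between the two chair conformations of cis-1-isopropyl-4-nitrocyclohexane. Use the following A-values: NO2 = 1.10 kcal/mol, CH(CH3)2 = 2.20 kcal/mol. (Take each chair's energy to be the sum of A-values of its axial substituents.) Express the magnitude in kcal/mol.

1.10 kcal/mol

C1 and C4 have opposite parity, so for the cis isomer the two substituents are one axial and one equatorial in each chair.
Chair I (nitro axial, isopropyl equatorial): E = 1.10 kcal/mol.
Chair II (nitro equatorial, isopropyl axial): E = 2.20 kcal/mol.
ΔE = 2.20 − 1.10 = 1.10 kcal/mol; chair I is more stable.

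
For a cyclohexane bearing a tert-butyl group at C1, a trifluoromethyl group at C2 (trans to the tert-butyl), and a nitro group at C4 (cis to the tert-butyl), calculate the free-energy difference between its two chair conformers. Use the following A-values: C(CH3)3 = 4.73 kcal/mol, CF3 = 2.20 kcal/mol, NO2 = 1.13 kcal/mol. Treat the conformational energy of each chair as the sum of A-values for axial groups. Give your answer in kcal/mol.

Chair I (tert-butyl axial, trifluoromethyl axial, nitro equatorial): E = 6.93 kcal/mol.
Chair II (tert-butyl equatorial, trifluoromethyl equatorial, nitro axial): E = 1.13 kcal/mol.
ΔE = 6.93 − 1.13 = 5.80 kcal/mol; chair II is more stable.

5.80 kcal/mol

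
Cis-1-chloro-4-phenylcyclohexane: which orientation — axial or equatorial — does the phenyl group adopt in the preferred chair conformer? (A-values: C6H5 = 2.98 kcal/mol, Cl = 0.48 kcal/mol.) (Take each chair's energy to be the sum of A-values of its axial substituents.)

equatorial

C1 and C4 have opposite parity, so for the cis isomer the two substituents are one axial and one equatorial in each chair.
Chair I (phenyl axial, chloro equatorial): E = 2.98 kcal/mol.
Chair II (phenyl equatorial, chloro axial): E = 0.48 kcal/mol.
Chair II is the more stable (lower-energy) conformer, and in that chair the phenyl group is equatorial.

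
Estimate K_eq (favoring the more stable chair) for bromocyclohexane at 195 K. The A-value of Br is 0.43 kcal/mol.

K ≈ 3.03

One chair has the bromo group axial (E = 0.43 kcal/mol) and the other has it equatorial (E = 0).
ΔG = 0.43 kcal/mol between the two chairs.
K = exp(ΔG/RT) with R = 1.987×10⁻³ kcal mol⁻¹ K⁻¹ and T = 195 K gives K ≈ 3.03.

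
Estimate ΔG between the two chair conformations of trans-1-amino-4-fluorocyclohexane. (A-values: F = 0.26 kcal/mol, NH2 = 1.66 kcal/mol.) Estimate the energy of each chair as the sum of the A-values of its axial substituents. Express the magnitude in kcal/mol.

1.92 kcal/mol

C1 and C4 have opposite parity, so for the trans isomer the two substituents are e,e in one chair and a,a in the other.
Chair I (fluoro axial, amino axial): E = 1.92 kcal/mol.
Chair II (fluoro equatorial, amino equatorial): E = 0.00 kcal/mol.
ΔE = 1.92 − 0.00 = 1.92 kcal/mol; chair II is more stable.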